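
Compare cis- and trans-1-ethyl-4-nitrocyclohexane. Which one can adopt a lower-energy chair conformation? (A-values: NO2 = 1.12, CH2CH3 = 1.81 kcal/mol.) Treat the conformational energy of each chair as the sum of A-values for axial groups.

trans

At 1,4 positions (parity opposite): cis → (a,e or e,a); trans → (e,e or a,a).
Best chair for cis: E = 1.12 kcal/mol; best chair for trans: E = 0.00 kcal/mol.
The trans isomer is lower by 1.12 kcal/mol.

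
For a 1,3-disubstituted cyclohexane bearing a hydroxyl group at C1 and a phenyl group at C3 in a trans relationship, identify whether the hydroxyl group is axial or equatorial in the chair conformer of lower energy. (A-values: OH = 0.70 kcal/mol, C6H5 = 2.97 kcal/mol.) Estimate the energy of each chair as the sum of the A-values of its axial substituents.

C1 and C3 have the same parity, so for the trans isomer the two substituents are one axial and one equatorial in each chair.
Chair I (hydroxyl axial, phenyl equatorial): E = 0.70 kcal/mol.
Chair II (hydroxyl equatorial, phenyl axial): E = 2.97 kcal/mol.
Chair I is the more stable (lower-energy) conformer, and in that chair the hydroxyl group is axial.

axial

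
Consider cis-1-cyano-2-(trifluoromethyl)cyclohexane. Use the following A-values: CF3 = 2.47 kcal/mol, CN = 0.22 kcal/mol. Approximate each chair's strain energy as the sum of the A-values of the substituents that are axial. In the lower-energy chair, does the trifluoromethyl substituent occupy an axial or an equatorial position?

equatorial

C1 and C2 have opposite parity, so for the cis isomer the two substituents are one axial and one equatorial in each chair.
Chair I (trifluoromethyl axial, cyano equatorial): E = 2.47 kcal/mol.
Chair II (trifluoromethyl equatorial, cyano axial): E = 0.22 kcal/mol.
Chair II is the more stable (lower-energy) conformer, and in that chair the trifluoromethyl group is equatorial.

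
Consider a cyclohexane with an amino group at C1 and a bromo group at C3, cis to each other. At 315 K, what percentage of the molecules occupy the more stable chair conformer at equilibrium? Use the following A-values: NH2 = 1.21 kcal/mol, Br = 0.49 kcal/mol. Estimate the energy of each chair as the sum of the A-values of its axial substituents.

93.8%

C1 and C3 have the same parity, so for the cis isomer the two substituents are e,e in one chair and a,a in the other.
Chair I (amino axial, bromo axial): E = 1.70 kcal/mol; chair II (amino equatorial, bromo equatorial): E = 0.00 kcal/mol.
ΔG = 1.70 kcal/mol between the two chairs.
K = exp(ΔG/RT) with R = 1.987×10⁻³ kcal mol⁻¹ K⁻¹ and T = 315 K gives K ≈ 15.1.
Fraction in the lower-energy chair = K/(K+1) = 93.8%.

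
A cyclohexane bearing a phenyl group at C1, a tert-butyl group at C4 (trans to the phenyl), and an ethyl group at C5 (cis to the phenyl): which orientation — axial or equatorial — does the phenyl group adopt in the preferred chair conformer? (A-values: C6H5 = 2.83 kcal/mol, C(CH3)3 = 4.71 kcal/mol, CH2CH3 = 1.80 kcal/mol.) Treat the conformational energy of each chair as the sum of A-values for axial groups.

equatorial

Chair I (phenyl axial, tert-butyl axial, ethyl axial): E = 9.34 kcal/mol.
Chair II (phenyl equatorial, tert-butyl equatorial, ethyl equatorial): E = 0.00 kcal/mol.
Chair II is the more stable (lower-energy) conformer, and in that chair the phenyl group is equatorial.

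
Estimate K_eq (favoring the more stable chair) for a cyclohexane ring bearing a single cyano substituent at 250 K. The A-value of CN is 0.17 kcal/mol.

One chair has the cyano group axial (E = 0.17 kcal/mol) and the other has it equatorial (E = 0).
ΔG = 0.17 kcal/mol between the two chairs.
K = exp(ΔG/RT) with R = 1.987×10⁻³ kcal mol⁻¹ K⁻¹ and T = 250 K gives K ≈ 1.41.

K ≈ 1.41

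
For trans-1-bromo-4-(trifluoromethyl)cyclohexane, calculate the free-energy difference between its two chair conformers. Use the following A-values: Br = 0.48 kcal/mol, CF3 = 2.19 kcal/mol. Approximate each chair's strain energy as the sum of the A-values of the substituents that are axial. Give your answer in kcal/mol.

C1 and C4 have opposite parity, so for the trans isomer the two substituents are e,e in one chair and a,a in the other.
Chair I (bromo axial, trifluoromethyl axial): E = 2.67 kcal/mol.
Chair II (bromo equatorial, trifluoromethyl equatorial): E = 0.00 kcal/mol.
ΔE = 2.67 − 0.00 = 2.67 kcal/mol; chair II is more stable.

2.67 kcal/mol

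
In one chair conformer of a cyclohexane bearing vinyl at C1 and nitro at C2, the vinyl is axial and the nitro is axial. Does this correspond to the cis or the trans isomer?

C1 and C2 have opposite parity, so their axial bonds point in opposite directions.
With opposite-parity carbons, two substituents on the same face are one axial and one equatorial; opposite faces give both axial or both equatorial.
Here the groups are axial/axial → opposite face → trans.

trans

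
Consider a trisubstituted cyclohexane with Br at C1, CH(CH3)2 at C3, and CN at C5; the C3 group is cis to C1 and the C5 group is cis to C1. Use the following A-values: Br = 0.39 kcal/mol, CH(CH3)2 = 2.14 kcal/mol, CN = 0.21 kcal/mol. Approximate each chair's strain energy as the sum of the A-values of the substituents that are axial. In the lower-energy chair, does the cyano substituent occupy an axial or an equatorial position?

Chair I (bromo axial, isopropyl axial, cyano axial): E = 2.74 kcal/mol.
Chair II (bromo equatorial, isopropyl equatorial, cyano equatorial): E = 0.00 kcal/mol.
Chair II is the more stable (lower-energy) conformer, and in that chair the cyano group is equatorial.

equatorial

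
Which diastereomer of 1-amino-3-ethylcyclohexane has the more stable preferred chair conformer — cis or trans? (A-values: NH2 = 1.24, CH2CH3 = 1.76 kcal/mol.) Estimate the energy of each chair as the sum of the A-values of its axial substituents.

cis

At 1,3 positions (parity same): cis → (e,e or a,a); trans → (a,e or e,a).
Best chair for cis: E = 0.00 kcal/mol; best chair for trans: E = 1.24 kcal/mol.
The cis isomer is lower by 1.24 kcal/mol.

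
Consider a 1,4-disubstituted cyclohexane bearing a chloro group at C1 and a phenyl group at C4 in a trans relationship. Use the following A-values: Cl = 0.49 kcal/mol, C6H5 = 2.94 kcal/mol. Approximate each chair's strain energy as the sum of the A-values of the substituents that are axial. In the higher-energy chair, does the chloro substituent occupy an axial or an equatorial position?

axial

C1 and C4 have opposite parity, so for the trans isomer the two substituents are e,e in one chair and a,a in the other.
Chair I (chloro axial, phenyl axial): E = 3.43 kcal/mol.
Chair II (chloro equatorial, phenyl equatorial): E = 0.00 kcal/mol.
Chair I is the less stable (higher-energy) conformer, and in that chair the chloro group is axial.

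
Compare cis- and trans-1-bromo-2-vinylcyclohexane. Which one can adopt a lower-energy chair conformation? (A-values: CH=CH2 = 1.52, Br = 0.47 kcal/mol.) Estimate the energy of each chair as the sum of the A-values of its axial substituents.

trans

At 1,2 positions (parity opposite): cis → (a,e or e,a); trans → (e,e or a,a).
Best chair for cis: E = 0.47 kcal/mol; best chair for trans: E = 0.00 kcal/mol.
The trans isomer is lower by 0.47 kcal/mol.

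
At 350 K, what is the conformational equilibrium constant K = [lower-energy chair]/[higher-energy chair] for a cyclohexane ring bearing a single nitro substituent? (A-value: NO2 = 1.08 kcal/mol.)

One chair has the nitro group axial (E = 1.08 kcal/mol) and the other has it equatorial (E = 0).
ΔG = 1.08 kcal/mol between the two chairs.
K = exp(ΔG/RT) with R = 1.987×10⁻³ kcal mol⁻¹ K⁻¹ and T = 350 K gives K ≈ 4.73.

K ≈ 4.73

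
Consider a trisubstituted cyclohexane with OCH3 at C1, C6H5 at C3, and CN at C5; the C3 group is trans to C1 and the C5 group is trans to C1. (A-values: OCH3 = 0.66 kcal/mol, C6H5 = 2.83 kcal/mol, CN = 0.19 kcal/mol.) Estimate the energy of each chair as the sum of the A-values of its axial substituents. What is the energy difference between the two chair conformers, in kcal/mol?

Chair I (methoxy axial, phenyl equatorial, cyano equatorial): E = 0.66 kcal/mol.
Chair II (methoxy equatorial, phenyl axial, cyano axial): E = 3.02 kcal/mol.
ΔE = 3.02 − 0.66 = 2.36 kcal/mol; chair I is more stable.

2.36 kcal/mol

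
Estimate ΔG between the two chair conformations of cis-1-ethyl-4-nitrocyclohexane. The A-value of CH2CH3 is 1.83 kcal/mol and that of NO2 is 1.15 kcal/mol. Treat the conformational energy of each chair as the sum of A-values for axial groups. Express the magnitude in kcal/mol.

C1 and C4 have opposite parity, so for the cis isomer the two substituents are one axial and one equatorial in each chair.
Chair I (ethyl axial, nitro equatorial): E = 1.83 kcal/mol.
Chair II (ethyl equatorial, nitro axial): E = 1.15 kcal/mol.
ΔE = 1.83 − 1.15 = 0.68 kcal/mol; chair II is more stable.

0.68 kcal/mol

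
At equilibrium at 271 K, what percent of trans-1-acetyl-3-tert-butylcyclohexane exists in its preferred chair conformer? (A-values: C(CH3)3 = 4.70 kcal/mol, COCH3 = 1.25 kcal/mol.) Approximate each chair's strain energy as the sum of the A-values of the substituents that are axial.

C1 and C3 have the same parity, so for the trans isomer the two substituents are one axial and one equatorial in each chair.
Chair I (tert-butyl axial, acetyl equatorial): E = 4.70 kcal/mol; chair II (tert-butyl equatorial, acetyl axial): E = 1.25 kcal/mol.
ΔG = 3.45 kcal/mol between the two chairs.
K = exp(ΔG/RT) with R = 1.987×10⁻³ kcal mol⁻¹ K⁻¹ and T = 271 K gives K ≈ 606.
Fraction in the lower-energy chair = K/(K+1) = 99.8%.

99.8%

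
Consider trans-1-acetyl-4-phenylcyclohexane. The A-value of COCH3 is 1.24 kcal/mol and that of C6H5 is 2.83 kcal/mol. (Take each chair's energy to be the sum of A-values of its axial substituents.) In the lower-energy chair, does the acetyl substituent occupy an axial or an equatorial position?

equatorial

C1 and C4 have opposite parity, so for the trans isomer the two substituents are e,e in one chair and a,a in the other.
Chair I (acetyl axial, phenyl axial): E = 4.07 kcal/mol.
Chair II (acetyl equatorial, phenyl equatorial): E = 0.00 kcal/mol.
Chair II is the more stable (lower-energy) conformer, and in that chair the acetyl group is equatorial.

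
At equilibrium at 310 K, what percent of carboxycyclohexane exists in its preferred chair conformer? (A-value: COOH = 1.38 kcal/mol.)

90.4%

One chair has the carboxyl group axial (E = 1.38 kcal/mol) and the other has it equatorial (E = 0).
ΔG = 1.38 kcal/mol between the two chairs.
K = exp(ΔG/RT) with R = 1.987×10⁻³ kcal mol⁻¹ K⁻¹ and T = 310 K gives K ≈ 9.4.
Fraction in the lower-energy chair = K/(K+1) = 90.4%.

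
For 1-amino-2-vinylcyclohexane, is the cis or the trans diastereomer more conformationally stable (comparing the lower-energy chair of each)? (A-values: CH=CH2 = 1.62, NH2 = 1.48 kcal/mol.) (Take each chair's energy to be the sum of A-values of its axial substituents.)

trans

At 1,2 positions (parity opposite): cis → (a,e or e,a); trans → (e,e or a,a).
Best chair for cis: E = 1.48 kcal/mol; best chair for trans: E = 0.00 kcal/mol.
The trans isomer is lower by 1.48 kcal/mol.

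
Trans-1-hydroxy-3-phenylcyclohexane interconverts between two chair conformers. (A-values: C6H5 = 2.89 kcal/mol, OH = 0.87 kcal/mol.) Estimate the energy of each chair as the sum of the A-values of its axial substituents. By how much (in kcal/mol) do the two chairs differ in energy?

2.02 kcal/mol

C1 and C3 have the same parity, so for the trans isomer the two substituents are one axial and one equatorial in each chair.
Chair I (phenyl axial, hydroxyl equatorial): E = 2.89 kcal/mol.
Chair II (phenyl equatorial, hydroxyl axial): E = 0.87 kcal/mol.
ΔE = 2.89 − 0.87 = 2.02 kcal/mol; chair II is more stable.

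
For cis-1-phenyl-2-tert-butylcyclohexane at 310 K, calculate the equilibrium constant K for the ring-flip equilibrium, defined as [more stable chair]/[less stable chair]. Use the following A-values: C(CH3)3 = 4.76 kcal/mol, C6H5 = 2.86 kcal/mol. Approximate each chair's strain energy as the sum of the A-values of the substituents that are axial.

K ≈ 21.9

C1 and C2 have opposite parity, so for the cis isomer the two substituents are one axial and one equatorial in each chair.
Chair I (tert-butyl axial, phenyl equatorial): E = 4.76 kcal/mol; chair II (tert-butyl equatorial, phenyl axial): E = 2.86 kcal/mol.
ΔG = 1.90 kcal/mol between the two chairs.
K = exp(ΔG/RT) with R = 1.987×10⁻³ kcal mol⁻¹ K⁻¹ and T = 310 K gives K ≈ 21.9.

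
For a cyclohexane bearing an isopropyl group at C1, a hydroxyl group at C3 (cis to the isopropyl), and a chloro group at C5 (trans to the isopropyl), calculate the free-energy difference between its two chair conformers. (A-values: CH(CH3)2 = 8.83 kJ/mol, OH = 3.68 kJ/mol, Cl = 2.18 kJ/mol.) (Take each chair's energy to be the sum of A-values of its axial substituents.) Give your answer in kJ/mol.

10.33 kJ/mol

Chair I (isopropyl axial, hydroxyl axial, chloro equatorial): E = 12.51 kJ/mol.
Chair II (isopropyl equatorial, hydroxyl equatorial, chloro axial): E = 2.18 kJ/mol.
ΔE = 12.51 − 2.18 = 10.33 kJ/mol; chair II is more stable.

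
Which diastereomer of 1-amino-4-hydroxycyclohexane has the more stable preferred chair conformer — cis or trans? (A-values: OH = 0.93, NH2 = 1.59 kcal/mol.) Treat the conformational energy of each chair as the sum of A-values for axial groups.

trans

At 1,4 positions (parity opposite): cis → (a,e or e,a); trans → (e,e or a,a).
Best chair for cis: E = 0.93 kcal/mol; best chair for trans: E = 0.00 kcal/mol.
The trans isomer is lower by 0.93 kcal/mol.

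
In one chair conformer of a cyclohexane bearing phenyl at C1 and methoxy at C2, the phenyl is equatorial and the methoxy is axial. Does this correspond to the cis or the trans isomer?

C1 and C2 have opposite parity, so their axial bonds point in opposite directions.
With opposite-parity carbons, two substituents on the same face are one axial and one equatorial; opposite faces give both axial or both equatorial.
Here the groups are equatorial/axial → same face → cis.

cis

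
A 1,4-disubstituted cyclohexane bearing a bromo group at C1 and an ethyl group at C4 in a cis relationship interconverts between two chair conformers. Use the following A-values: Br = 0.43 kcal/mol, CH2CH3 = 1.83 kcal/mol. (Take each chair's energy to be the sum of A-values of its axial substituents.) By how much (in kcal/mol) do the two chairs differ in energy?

C1 and C4 have opposite parity, so for the cis isomer the two substituents are one axial and one equatorial in each chair.
Chair I (bromo axial, ethyl equatorial): E = 0.43 kcal/mol.
Chair II (bromo equatorial, ethyl axial): E = 1.83 kcal/mol.
ΔE = 1.83 − 0.43 = 1.40 kcal/mol; chair I is more stable.

1.40 kcal/mol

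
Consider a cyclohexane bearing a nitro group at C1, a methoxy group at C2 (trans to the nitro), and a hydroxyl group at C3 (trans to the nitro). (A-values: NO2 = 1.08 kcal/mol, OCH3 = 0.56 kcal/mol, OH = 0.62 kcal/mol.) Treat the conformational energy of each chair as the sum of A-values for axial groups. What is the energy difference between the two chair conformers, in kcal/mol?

Chair I (nitro axial, methoxy axial, hydroxyl equatorial): E = 1.64 kcal/mol.
Chair II (nitro equatorial, methoxy equatorial, hydroxyl axial): E = 0.62 kcal/mol.
ΔE = 1.64 − 0.62 = 1.02 kcal/mol; chair II is more stable.

1.02 kcal/mol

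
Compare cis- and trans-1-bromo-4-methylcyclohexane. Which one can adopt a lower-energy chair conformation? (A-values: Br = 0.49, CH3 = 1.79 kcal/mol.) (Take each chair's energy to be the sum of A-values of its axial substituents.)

trans

At 1,4 positions (parity opposite): cis → (a,e or e,a); trans → (e,e or a,a).
Best chair for cis: E = 0.49 kcal/mol; best chair for trans: E = 0.00 kcal/mol.
The trans isomer is lower by 0.49 kcal/mol.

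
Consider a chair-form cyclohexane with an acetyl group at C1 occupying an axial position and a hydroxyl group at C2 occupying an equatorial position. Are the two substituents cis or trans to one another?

C1 and C2 have opposite parity, so their axial bonds point in opposite directions.
With opposite-parity carbons, two substituents on the same face are one axial and one equatorial; opposite faces give both axial or both equatorial.
Here the groups are axial/equatorial → same face → cis.

cis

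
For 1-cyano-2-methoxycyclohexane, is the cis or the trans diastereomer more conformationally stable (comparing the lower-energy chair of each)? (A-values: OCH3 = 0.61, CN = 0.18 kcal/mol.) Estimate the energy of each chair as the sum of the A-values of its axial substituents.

At 1,2 positions (parity opposite): cis → (a,e or e,a); trans → (e,e or a,a).
Best chair for cis: E = 0.18 kcal/mol; best chair for trans: E = 0.00 kcal/mol.
The trans isomer is lower by 0.18 kcal/mol.

trans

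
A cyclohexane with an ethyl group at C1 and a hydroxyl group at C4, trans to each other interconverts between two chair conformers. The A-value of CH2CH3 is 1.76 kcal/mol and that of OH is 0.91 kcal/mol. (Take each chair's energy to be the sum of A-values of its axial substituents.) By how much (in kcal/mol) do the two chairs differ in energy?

C1 and C4 have opposite parity, so for the trans isomer the two substituents are e,e in one chair and a,a in the other.
Chair I (ethyl axial, hydroxyl axial): E = 2.67 kcal/mol.
Chair II (ethyl equatorial, hydroxyl equatorial): E = 0.00 kcal/mol.
ΔE = 2.67 − 0.00 = 2.67 kcal/mol; chair II is more stable.

2.67 kcal/mol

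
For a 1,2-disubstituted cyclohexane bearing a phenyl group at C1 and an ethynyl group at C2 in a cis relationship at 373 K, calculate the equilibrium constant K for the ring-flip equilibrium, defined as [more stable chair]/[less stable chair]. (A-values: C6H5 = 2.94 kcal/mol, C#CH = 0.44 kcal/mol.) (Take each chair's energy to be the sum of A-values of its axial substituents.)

C1 and C2 have opposite parity, so for the cis isomer the two substituents are one axial and one equatorial in each chair.
Chair I (phenyl axial, ethynyl equatorial): E = 2.94 kcal/mol; chair II (phenyl equatorial, ethynyl axial): E = 0.44 kcal/mol.
ΔG = 2.50 kcal/mol between the two chairs.
K = exp(ΔG/RT) with R = 1.987×10⁻³ kcal mol⁻¹ K⁻¹ and T = 373 K gives K ≈ 29.2.

K ≈ 29.2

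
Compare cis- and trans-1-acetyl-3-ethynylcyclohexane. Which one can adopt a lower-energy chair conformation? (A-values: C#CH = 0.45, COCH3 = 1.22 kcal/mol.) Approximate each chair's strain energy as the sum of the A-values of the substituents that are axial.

cis

At 1,3 positions (parity same): cis → (e,e or a,a); trans → (a,e or e,a).
Best chair for cis: E = 0.00 kcal/mol; best chair for trans: E = 0.45 kcal/mol.
The cis isomer is lower by 0.45 kcal/mol.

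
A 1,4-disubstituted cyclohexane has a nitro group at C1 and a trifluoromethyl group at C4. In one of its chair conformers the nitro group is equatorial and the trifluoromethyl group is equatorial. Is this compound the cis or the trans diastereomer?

trans

C1 and C4 have opposite parity, so their axial bonds point in opposite directions.
With opposite-parity carbons, two substituents on the same face are one axial and one equatorial; opposite faces give both axial or both equatorial.
Here the groups are equatorial/equatorial → opposite face → trans.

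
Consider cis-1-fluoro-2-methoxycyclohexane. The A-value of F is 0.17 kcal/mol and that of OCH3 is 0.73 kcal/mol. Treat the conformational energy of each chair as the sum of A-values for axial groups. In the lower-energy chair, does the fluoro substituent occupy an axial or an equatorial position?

axial

C1 and C2 have opposite parity, so for the cis isomer the two substituents are one axial and one equatorial in each chair.
Chair I (fluoro axial, methoxy equatorial): E = 0.17 kcal/mol.
Chair II (fluoro equatorial, methoxy axial): E = 0.73 kcal/mol.
Chair I is the more stable (lower-energy) conformer, and in that chair the fluoro group is axial.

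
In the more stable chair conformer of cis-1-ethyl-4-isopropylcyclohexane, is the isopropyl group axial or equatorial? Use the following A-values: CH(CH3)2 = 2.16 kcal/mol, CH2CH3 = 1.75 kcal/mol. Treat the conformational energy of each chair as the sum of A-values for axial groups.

equatorial

C1 and C4 have opposite parity, so for the cis isomer the two substituents are one axial and one equatorial in each chair.
Chair I (isopropyl axial, ethyl equatorial): E = 2.16 kcal/mol.
Chair II (isopropyl equatorial, ethyl axial): E = 1.75 kcal/mol.
Chair II is the more stable (lower-energy) conformer, and in that chair the isopropyl group is equatorial.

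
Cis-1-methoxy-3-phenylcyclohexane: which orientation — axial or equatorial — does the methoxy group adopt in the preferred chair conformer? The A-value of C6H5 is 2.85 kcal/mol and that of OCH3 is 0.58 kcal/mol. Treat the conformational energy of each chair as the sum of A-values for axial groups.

equatorial

C1 and C3 have the same parity, so for the cis isomer the two substituents are e,e in one chair and a,a in the other.
Chair I (phenyl axial, methoxy axial): E = 3.43 kcal/mol.
Chair II (phenyl equatorial, methoxy equatorial): E = 0.00 kcal/mol.
Chair II is the more stable (lower-energy) conformer, and in that chair the methoxy group is equatorial.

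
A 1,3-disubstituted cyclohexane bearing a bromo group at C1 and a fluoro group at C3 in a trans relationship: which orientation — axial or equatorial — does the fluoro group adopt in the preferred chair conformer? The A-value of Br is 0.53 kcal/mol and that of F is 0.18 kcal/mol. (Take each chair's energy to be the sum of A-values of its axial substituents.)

C1 and C3 have the same parity, so for the trans isomer the two substituents are one axial and one equatorial in each chair.
Chair I (bromo axial, fluoro equatorial): E = 0.53 kcal/mol.
Chair II (bromo equatorial, fluoro axial): E = 0.18 kcal/mol.
Chair II is the more stable (lower-energy) conformer, and in that chair the fluoro group is axial.

axial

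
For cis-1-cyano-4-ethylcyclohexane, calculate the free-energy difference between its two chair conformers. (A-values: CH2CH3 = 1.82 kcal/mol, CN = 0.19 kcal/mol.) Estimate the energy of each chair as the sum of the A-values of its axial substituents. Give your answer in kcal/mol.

1.63 kcal/mol

C1 and C4 have opposite parity, so for the cis isomer the two substituents are one axial and one equatorial in each chair.
Chair I (ethyl axial, cyano equatorial): E = 1.82 kcal/mol.
Chair II (ethyl equatorial, cyano axial): E = 0.19 kcal/mol.
ΔE = 1.82 − 0.19 = 1.63 kcal/mol; chair II is more stable.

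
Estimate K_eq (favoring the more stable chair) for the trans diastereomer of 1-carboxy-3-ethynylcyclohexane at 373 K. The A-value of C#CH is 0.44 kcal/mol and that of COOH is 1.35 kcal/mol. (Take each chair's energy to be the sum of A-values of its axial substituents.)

C1 and C3 have the same parity, so for the trans isomer the two substituents are one axial and one equatorial in each chair.
Chair I (ethynyl axial, carboxyl equatorial): E = 0.44 kcal/mol; chair II (ethynyl equatorial, carboxyl axial): E = 1.35 kcal/mol.
ΔG = 0.91 kcal/mol between the two chairs.
K = exp(ΔG/RT) with R = 1.987×10⁻³ kcal mol⁻¹ K⁻¹ and T = 373 K gives K ≈ 3.41.

K ≈ 3.41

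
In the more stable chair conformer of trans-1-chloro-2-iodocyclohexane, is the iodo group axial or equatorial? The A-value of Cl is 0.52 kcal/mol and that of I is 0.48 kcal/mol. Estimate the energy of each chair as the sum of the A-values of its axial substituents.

C1 and C2 have opposite parity, so for the trans isomer the two substituents are e,e in one chair and a,a in the other.
Chair I (chloro axial, iodo axial): E = 1.00 kcal/mol.
Chair II (chloro equatorial, iodo equatorial): E = 0.00 kcal/mol.
Chair II is the more stable (lower-energy) conformer, and in that chair the iodo group is equatorial.

equatorial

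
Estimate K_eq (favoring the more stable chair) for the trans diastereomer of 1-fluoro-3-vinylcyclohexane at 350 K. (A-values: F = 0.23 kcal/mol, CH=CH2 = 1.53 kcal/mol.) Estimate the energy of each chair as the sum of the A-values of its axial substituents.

K ≈ 6.48

C1 and C3 have the same parity, so for the trans isomer the two substituents are one axial and one equatorial in each chair.
Chair I (fluoro axial, vinyl equatorial): E = 0.23 kcal/mol; chair II (fluoro equatorial, vinyl axial): E = 1.53 kcal/mol.
ΔG = 1.30 kcal/mol between the two chairs.
K = exp(ΔG/RT) with R = 1.987×10⁻³ kcal mol⁻¹ K⁻¹ and T = 350 K gives K ≈ 6.48.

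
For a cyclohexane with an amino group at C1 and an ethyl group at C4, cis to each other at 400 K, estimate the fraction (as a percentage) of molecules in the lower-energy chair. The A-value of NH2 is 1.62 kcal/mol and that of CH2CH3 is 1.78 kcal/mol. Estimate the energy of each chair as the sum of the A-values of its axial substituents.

55.0%

C1 and C4 have opposite parity, so for the cis isomer the two substituents are one axial and one equatorial in each chair.
Chair I (amino axial, ethyl equatorial): E = 1.62 kcal/mol; chair II (amino equatorial, ethyl axial): E = 1.78 kcal/mol.
ΔG = 0.16 kcal/mol between the two chairs.
K = exp(ΔG/RT) with R = 1.987×10⁻³ kcal mol⁻¹ K⁻¹ and T = 400 K gives K ≈ 1.22.
Fraction in the lower-energy chair = K/(K+1) = 55.0%.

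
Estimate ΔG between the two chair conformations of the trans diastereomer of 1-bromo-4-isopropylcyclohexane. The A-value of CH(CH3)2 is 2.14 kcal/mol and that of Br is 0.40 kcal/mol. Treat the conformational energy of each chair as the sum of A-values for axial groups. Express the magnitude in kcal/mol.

2.54 kcal/mol

C1 and C4 have opposite parity, so for the trans isomer the two substituents are e,e in one chair and a,a in the other.
Chair I (isopropyl axial, bromo axial): E = 2.54 kcal/mol.
Chair II (isopropyl equatorial, bromo equatorial): E = 0.00 kcal/mol.
ΔE = 2.54 − 0.00 = 2.54 kcal/mol; chair II is more stable.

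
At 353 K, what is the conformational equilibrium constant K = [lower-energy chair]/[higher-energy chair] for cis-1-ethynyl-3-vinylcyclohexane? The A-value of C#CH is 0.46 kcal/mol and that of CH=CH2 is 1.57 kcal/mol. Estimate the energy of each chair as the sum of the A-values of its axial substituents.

C1 and C3 have the same parity, so for the cis isomer the two substituents are e,e in one chair and a,a in the other.
Chair I (ethynyl axial, vinyl axial): E = 2.03 kcal/mol; chair II (ethynyl equatorial, vinyl equatorial): E = 0.00 kcal/mol.
ΔG = 2.03 kcal/mol between the two chairs.
K = exp(ΔG/RT) with R = 1.987×10⁻³ kcal mol⁻¹ K⁻¹ and T = 353 K gives K ≈ 18.1.

K ≈ 18.1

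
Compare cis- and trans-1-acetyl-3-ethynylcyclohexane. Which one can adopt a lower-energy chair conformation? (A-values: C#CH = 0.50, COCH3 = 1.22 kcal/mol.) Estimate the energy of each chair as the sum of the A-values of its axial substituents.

cis

At 1,3 positions (parity same): cis → (e,e or a,a); trans → (a,e or e,a).
Best chair for cis: E = 0.00 kcal/mol; best chair for trans: E = 0.50 kcal/mol.
The cis isomer is lower by 0.50 kcal/mol.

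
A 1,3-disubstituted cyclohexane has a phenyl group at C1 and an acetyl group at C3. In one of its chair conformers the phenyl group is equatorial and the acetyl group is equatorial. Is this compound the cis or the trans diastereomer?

C1 and C3 have the same parity, so their axial bonds point in the same direction.
With same-parity carbons, two substituents on the same face are both axial or both equatorial; opposite faces give one of each.
Here the groups are equatorial/equatorial → same face → cis.

cis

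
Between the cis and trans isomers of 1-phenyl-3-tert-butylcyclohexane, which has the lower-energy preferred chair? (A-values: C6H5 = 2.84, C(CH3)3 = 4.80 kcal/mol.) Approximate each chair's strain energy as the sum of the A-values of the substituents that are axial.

cis

At 1,3 positions (parity same): cis → (e,e or a,a); trans → (a,e or e,a).
Best chair for cis: E = 0.00 kcal/mol; best chair for trans: E = 2.84 kcal/mol.
The cis isomer is lower by 2.84 kcal/mol.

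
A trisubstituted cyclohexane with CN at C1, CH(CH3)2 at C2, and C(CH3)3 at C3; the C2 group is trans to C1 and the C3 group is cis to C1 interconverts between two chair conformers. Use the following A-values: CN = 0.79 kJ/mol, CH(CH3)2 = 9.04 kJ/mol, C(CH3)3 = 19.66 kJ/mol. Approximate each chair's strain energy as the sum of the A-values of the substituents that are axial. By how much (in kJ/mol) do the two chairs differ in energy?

29.49 kJ/mol

Chair I (cyano axial, isopropyl axial, tert-butyl axial): E = 29.49 kJ/mol.
Chair II (cyano equatorial, isopropyl equatorial, tert-butyl equatorial): E = 0.00 kJ/mol.
ΔE = 29.49 − 0.00 = 29.49 kJ/mol; chair II is more stable.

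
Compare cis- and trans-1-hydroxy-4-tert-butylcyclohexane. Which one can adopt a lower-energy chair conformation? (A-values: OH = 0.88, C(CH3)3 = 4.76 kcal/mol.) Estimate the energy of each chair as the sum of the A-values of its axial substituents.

At 1,4 positions (parity opposite): cis → (a,e or e,a); trans → (e,e or a,a).
Best chair for cis: E = 0.88 kcal/mol; best chair for trans: E = 0.00 kcal/mol.
The trans isomer is lower by 0.88 kcal/mol.

trans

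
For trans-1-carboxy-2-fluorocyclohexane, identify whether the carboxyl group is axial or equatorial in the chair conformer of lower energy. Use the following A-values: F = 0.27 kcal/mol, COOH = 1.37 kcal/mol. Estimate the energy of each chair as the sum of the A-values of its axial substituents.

C1 and C2 have opposite parity, so for the trans isomer the two substituents are e,e in one chair and a,a in the other.
Chair I (fluoro axial, carboxyl axial): E = 1.64 kcal/mol.
Chair II (fluoro equatorial, carboxyl equatorial): E = 0.00 kcal/mol.
Chair II is the more stable (lower-energy) conformer, and in that chair the carboxyl group is equatorial.

equatorial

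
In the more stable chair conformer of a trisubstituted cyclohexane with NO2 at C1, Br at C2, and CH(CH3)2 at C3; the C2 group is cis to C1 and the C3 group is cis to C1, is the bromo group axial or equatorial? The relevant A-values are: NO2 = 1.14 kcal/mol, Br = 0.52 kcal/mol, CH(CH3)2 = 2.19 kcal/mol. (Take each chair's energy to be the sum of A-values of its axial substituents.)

axial

Chair I (nitro axial, bromo equatorial, isopropyl axial): E = 3.33 kcal/mol.
Chair II (nitro equatorial, bromo axial, isopropyl equatorial): E = 0.52 kcal/mol.
Chair II is the more stable (lower-energy) conformer, and in that chair the bromo group is axial.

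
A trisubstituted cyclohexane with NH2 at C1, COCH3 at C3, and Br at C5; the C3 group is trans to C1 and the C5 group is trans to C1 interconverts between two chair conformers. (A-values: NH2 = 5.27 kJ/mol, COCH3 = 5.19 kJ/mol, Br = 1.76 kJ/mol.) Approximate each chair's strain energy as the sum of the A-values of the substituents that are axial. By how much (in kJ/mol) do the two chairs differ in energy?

Chair I (amino axial, acetyl equatorial, bromo equatorial): E = 5.27 kJ/mol.
Chair II (amino equatorial, acetyl axial, bromo axial): E = 6.95 kJ/mol.
ΔE = 6.95 − 5.27 = 1.68 kJ/mol; chair I is more stable.

1.68 kJ/mol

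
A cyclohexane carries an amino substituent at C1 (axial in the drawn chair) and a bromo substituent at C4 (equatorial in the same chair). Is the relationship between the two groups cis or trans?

cis

C1 and C4 have opposite parity, so their axial bonds point in opposite directions.
With opposite-parity carbons, two substituents on the same face are one axial and one equatorial; opposite faces give both axial or both equatorial.
Here the groups are axial/equatorial → same face → cis.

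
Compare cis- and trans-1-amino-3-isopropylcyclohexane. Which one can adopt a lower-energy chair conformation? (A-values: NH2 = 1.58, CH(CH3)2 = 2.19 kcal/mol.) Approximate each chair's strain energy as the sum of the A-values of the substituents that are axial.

At 1,3 positions (parity same): cis → (e,e or a,a); trans → (a,e or e,a).
Best chair for cis: E = 0.00 kcal/mol; best chair for trans: E = 1.58 kcal/mol.
The cis isomer is lower by 1.58 kcal/mol.

cis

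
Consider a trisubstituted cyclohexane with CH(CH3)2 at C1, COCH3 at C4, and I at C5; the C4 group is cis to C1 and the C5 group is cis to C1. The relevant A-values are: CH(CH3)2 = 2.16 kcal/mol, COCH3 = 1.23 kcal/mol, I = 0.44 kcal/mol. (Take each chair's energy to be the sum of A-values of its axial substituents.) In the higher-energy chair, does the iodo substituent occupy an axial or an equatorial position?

axial

Chair I (isopropyl axial, acetyl equatorial, iodo axial): E = 2.60 kcal/mol.
Chair II (isopropyl equatorial, acetyl axial, iodo equatorial): E = 1.23 kcal/mol.
Chair I is the less stable (higher-energy) conformer, and in that chair the iodo group is axial.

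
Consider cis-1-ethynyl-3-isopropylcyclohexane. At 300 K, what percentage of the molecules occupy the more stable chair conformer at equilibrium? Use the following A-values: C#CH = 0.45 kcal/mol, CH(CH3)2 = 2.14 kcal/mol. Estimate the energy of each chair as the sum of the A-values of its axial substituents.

98.7%

C1 and C3 have the same parity, so for the cis isomer the two substituents are e,e in one chair and a,a in the other.
Chair I (ethynyl axial, isopropyl axial): E = 2.59 kcal/mol; chair II (ethynyl equatorial, isopropyl equatorial): E = 0.00 kcal/mol.
ΔG = 2.59 kcal/mol between the two chairs.
K = exp(ΔG/RT) with R = 1.987×10⁻³ kcal mol⁻¹ K⁻¹ and T = 300 K gives K ≈ 77.1.
Fraction in the lower-energy chair = K/(K+1) = 98.7%.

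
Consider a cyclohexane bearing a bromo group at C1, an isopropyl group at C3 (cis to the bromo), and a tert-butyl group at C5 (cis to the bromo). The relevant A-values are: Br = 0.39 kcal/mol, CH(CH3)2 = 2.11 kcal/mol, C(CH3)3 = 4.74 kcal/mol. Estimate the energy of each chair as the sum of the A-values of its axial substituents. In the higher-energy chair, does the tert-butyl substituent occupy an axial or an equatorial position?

axial

Chair I (bromo axial, isopropyl axial, tert-butyl axial): E = 7.24 kcal/mol.
Chair II (bromo equatorial, isopropyl equatorial, tert-butyl equatorial): E = 0.00 kcal/mol.
Chair I is the less stable (higher-energy) conformer, and in that chair the tert-butyl group is axial.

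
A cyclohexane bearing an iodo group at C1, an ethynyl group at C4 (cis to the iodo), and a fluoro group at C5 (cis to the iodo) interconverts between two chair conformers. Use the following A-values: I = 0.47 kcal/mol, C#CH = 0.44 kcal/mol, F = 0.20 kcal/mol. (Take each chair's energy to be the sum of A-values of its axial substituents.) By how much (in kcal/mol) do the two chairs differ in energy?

Chair I (iodo axial, ethynyl equatorial, fluoro axial): E = 0.67 kcal/mol.
Chair II (iodo equatorial, ethynyl axial, fluoro equatorial): E = 0.44 kcal/mol.
ΔE = 0.67 − 0.44 = 0.23 kcal/mol; chair II is more stable.

0.23 kcal/mol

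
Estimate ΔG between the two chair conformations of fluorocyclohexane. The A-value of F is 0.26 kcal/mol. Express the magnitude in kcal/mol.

A monosubstituted cyclohexane has one chair with the fluoro group axial (E = A = 0.26 kcal/mol) and one with it equatorial (E = 0).
ΔE = 0.26 − 0 = 0.26 kcal/mol.

0.26 kcal/mol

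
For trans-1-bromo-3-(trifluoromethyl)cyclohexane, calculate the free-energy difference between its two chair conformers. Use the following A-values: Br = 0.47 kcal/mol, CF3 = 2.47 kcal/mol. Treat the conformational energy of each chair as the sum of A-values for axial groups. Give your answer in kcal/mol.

C1 and C3 have the same parity, so for the trans isomer the two substituents are one axial and one equatorial in each chair.
Chair I (bromo axial, trifluoromethyl equatorial): E = 0.47 kcal/mol.
Chair II (bromo equatorial, trifluoromethyl axial): E = 2.47 kcal/mol.
ΔE = 2.47 − 0.47 = 2.00 kcal/mol; chair I is more stable.

2.00 kcal/mol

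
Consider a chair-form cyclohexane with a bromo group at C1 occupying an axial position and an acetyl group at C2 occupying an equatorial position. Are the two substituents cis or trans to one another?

C1 and C2 have opposite parity, so their axial bonds point in opposite directions.
With opposite-parity carbons, two substituents on the same face are one axial and one equatorial; opposite faces give both axial or both equatorial.
Here the groups are axial/equatorial → same face → cis.

cis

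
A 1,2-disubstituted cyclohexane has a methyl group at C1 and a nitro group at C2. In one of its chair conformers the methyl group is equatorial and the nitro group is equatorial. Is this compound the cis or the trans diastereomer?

C1 and C2 have opposite parity, so their axial bonds point in opposite directions.
With opposite-parity carbons, two substituents on the same face are one axial and one equatorial; opposite faces give both axial or both equatorial.
Here the groups are equatorial/equatorial → opposite face → trans.

trans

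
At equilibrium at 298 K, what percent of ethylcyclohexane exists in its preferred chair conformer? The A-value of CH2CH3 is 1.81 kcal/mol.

One chair has the ethyl group axial (E = 1.81 kcal/mol) and the other has it equatorial (E = 0).
ΔG = 1.81 kcal/mol between the two chairs.
K = exp(ΔG/RT) with R = 1.987×10⁻³ kcal mol⁻¹ K⁻¹ and T = 298 K gives K ≈ 21.3.
Fraction in the lower-energy chair = K/(K+1) = 95.5%.

95.5%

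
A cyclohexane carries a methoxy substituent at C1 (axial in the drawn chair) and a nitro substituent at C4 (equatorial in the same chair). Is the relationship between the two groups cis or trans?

C1 and C4 have opposite parity, so their axial bonds point in opposite directions.
With opposite-parity carbons, two substituents on the same face are one axial and one equatorial; opposite faces give both axial or both equatorial.
Here the groups are axial/equatorial → same face → cis.

cis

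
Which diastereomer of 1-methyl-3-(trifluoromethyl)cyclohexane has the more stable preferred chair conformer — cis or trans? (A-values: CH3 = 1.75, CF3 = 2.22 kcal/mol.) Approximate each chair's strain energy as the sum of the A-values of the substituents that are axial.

cis

At 1,3 positions (parity same): cis → (e,e or a,a); trans → (a,e or e,a).
Best chair for cis: E = 0.00 kcal/mol; best chair for trans: E = 1.75 kcal/mol.
The cis isomer is lower by 1.75 kcal/mol.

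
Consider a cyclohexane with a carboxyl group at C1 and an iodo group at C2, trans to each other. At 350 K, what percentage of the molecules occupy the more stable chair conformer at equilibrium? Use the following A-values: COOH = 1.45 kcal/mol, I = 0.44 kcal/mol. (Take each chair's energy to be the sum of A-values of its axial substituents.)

93.8%

C1 and C2 have opposite parity, so for the trans isomer the two substituents are e,e in one chair and a,a in the other.
Chair I (carboxyl axial, iodo axial): E = 1.89 kcal/mol; chair II (carboxyl equatorial, iodo equatorial): E = 0.00 kcal/mol.
ΔG = 1.89 kcal/mol between the two chairs.
K = exp(ΔG/RT) with R = 1.987×10⁻³ kcal mol⁻¹ K⁻¹ and T = 350 K gives K ≈ 15.1.
Fraction in the lower-energy chair = K/(K+1) = 93.8%.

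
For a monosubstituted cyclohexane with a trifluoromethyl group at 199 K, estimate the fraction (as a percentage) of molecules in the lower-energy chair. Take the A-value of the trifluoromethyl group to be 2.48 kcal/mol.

One chair has the trifluoromethyl group axial (E = 2.48 kcal/mol) and the other has it equatorial (E = 0).
ΔG = 2.48 kcal/mol between the two chairs.
K = exp(ΔG/RT) with R = 1.987×10⁻³ kcal mol⁻¹ K⁻¹ and T = 199 K gives K ≈ 529.
Fraction in the lower-energy chair = K/(K+1) = 99.8%.

99.8%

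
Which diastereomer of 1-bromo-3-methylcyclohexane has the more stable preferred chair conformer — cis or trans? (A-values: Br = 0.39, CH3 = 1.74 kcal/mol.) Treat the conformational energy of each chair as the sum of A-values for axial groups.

At 1,3 positions (parity same): cis → (e,e or a,a); trans → (a,e or e,a).
Best chair for cis: E = 0.00 kcal/mol; best chair for trans: E = 0.39 kcal/mol.
The cis isomer is lower by 0.39 kcal/mol.

cis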